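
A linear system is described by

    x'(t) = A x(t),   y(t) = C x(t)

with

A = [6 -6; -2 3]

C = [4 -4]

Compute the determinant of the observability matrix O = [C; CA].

-16

CA = [[32, -36]]
Observability matrix O = [C; CA] = [[4, -4], [32, -36]]
det(O) = 4·(-36) - (-4)·32 = -144 - (-128) = -16
Since det(O) ≠ 0, rank(O) = 2 and the system is completely observable.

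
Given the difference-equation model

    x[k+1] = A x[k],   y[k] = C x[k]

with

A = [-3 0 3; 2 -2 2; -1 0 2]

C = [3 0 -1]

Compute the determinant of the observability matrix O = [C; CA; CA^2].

0

CA = [[-8, 0, 7]]
CA^2 = [[17, 0, -10]]
Observability matrix O = [C; CA; CA^2] = [[3, 0, -1], [-8, 0, 7], [17, 0, -10]]
Expanding along the first row, det(O) = 3·(0·(-10) - 7·0) - 0·((-8)·(-10) - 7·17) + (-1)·((-8)·0 - 0·17) = 3·0 - 0·(-39) + (-1)·0 = 0
Since det(O) = 0, rank(O) < 3 and the system is not completely observable.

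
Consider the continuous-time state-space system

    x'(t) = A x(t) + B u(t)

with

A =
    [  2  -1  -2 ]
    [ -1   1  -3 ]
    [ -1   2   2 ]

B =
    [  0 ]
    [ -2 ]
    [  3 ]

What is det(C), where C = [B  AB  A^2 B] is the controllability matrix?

AB = [[-4], [-11], [2]]
A^2B = [[-1], [-13], [-14]]
Controllability matrix C = [B  AB  A^2B] = [[0, -4, -1], [-2, -11, -13], [3, 2, -14]]
Expanding along the first row, det(C) = 0·((-11)·(-14) - (-13)·2) - (-4)·((-2)·(-14) - (-13)·3) + (-1)·((-2)·2 - (-11)·3) = 0·180 - (-4)·67 + (-1)·29 = 239
Since det(C) ≠ 0, rank(C) = 3 and the system is completely controllable.

239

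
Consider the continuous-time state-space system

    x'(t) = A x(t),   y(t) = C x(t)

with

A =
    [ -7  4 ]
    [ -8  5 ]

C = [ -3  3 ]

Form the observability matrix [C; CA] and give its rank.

CA = [[-3, 3]]
Observability matrix O = [C; CA] = [[-3, 3], [-3, 3]]
Every row of O is a scalar multiple of row 1 = [-3, 3] (multipliers 1, 1), so the rows span a one-dimensional space.
O ≠ 0, hence rank(O) = 1.
rank(O) = 1 < n = 2, so the pair (A, C) is not completely observable.

1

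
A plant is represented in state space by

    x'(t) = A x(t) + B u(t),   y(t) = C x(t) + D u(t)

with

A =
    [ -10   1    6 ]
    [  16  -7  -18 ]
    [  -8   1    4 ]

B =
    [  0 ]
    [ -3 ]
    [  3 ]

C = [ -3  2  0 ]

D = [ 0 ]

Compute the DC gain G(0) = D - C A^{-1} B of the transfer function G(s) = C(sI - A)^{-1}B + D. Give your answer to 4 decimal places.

-12.5000

G(0) = C(-A)^{-1}B + D = -C A^{-1} B + D.
det A = -60, so A^{-1} = (1/-60)·adj(A) = [[1/6, -1/30, -2/5], [-4/3, -2/15, 7/5], [2/3, -1/30, -9/10]]
A^{-1} B = [-11/10, 23/5, -13/5]^T
C A^{-1} B = 25/2
G(0) = D - C A^{-1} B = 0 - (25/2) = -25/2 ≈ -12.5000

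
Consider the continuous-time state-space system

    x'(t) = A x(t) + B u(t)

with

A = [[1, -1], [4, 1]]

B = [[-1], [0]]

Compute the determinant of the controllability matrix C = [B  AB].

4

AB = [[-1], [-4]]
Controllability matrix C = [B  AB] = [[-1, -1], [0, -4]]
det(C) = (-1)·(-4) - (-1)·0 = 4 - 0 = 4
Since det(C) ≠ 0, rank(C) = 2 and the system is completely controllable.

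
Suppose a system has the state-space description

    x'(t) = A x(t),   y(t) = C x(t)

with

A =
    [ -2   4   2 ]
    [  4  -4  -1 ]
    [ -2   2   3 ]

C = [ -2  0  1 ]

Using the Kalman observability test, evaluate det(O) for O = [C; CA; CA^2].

-72

CA = [[2, -6, -1]]
CA^2 = [[-26, 30, 7]]
Observability matrix O = [C; CA; CA^2] = [[-2, 0, 1], [2, -6, -1], [-26, 30, 7]]
Expanding along the first row, det(O) = (-2)·((-6)·7 - (-1)·30) - 0·(2·7 - (-1)·(-26)) + 1·(2·30 - (-6)·(-26)) = (-2)·(-12) - 0·(-12) + 1·(-96) = -72
Since det(O) ≠ 0, rank(O) = 3 and the system is completely observable.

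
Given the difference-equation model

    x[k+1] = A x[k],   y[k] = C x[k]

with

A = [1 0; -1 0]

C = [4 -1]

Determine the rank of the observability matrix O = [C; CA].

2

CA = [[5, 0]]
Observability matrix O = [C; CA] = [[4, -1], [5, 0]]
det(O) = 4·0 - (-1)·5 = 0 - (-5) = 5 ≠ 0, so rank(O) = 2.
rank(O) = 2 = n, so the pair (A, C) is completely observable.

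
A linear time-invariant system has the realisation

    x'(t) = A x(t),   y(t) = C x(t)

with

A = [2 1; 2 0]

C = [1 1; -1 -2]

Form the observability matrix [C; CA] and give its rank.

2

CA = [[4, 1], [-6, -1]]
Observability matrix O = [C; CA] = [[1, 1], [-1, -2], [4, 1], [-6, -1]]
Take the 2×2 submatrix of O formed by rows 1, 2: [[1, 1], [-1, -2]]. Its determinant is 1·(-2) - 1·(-1) = -2 - (-1) = -1 ≠ 0.
So rank(O) ≥ 2; since O has 2 columns, rank(O) = 2.
rank(O) = 2 = n, so the pair (A, C) is completely observable.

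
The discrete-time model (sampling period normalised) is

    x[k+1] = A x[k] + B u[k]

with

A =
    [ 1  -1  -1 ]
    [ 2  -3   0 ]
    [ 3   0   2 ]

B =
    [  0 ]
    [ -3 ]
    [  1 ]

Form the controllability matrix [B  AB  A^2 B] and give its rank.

3

AB = [[2], [9], [2]]
A^2B = [[-9], [-23], [10]]
Controllability matrix C = [B  AB  A^2B] = [[0, 2, -9], [-3, 9, -23], [1, 2, 10]]
det(C) = 0·(9·10 - (-23)·2) - 2·((-3)·10 - (-23)·1) + (-9)·((-3)·2 - 9·1) = 0·136 - 2·(-7) + (-9)·(-15) = 149 ≠ 0, so rank(C) = 3.
rank(C) = 3 = n, so the pair (A, B) is completely controllable.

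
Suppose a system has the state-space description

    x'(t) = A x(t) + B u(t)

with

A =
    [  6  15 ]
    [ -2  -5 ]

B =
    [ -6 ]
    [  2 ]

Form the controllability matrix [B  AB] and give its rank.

1

AB = [[-6], [2]]
Controllability matrix C = [B  AB] = [[-6, -6], [2, 2]]
Every column of C is a scalar multiple of column 1 = [-6, 2] (multipliers 1, 1), so the columns span a one-dimensional space.
C ≠ 0, hence rank(C) = 1.
rank(C) = 1 < n = 2, so the pair (A, B) is not completely controllable.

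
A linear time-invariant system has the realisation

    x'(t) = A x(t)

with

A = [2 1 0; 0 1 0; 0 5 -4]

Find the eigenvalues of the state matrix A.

-4, 1, 2

det(sI - A) = s^3 - (tr A)s^2 + (M11 + M22 + M33)s - det A, where Mii is the 2×2 principal minor of A obtained by deleting row i and column i.
tr A = 2 + 1 + (-4) = -1; M11 = 1·(-4) - 0·5 = -4 - 0 = -4; M22 = 2·(-4) - 0·0 = -8 - 0 = -8; M33 = 2·1 - 1·0 = 2 - 0 = 2; sum of minors = -10.
det A = 2·(1·(-4) - 0·5) - 1·(0·(-4) - 0·0) + 0·(0·5 - 1·0) = 2·(-4) - 1·0 + 0·0 = -8.
So p(s) = det(sI - A) = s^3 + s^2 - 10s + 8.
Rational-root test: any integer root divides 8. Testing small divisors, s = 1 works: p(1) = 1 + 1 + (-10) + 8 = 0, so (s - 1) is a factor.
Dividing, p(s) = (s - 1)(s^2 + 2s - 8).
Factor s^2 + 2s - 8: two numbers with sum -2 and product -8 are 2 and -4, so s^2 + 2s - 8 = (s - 2)(s + 4).
Hence p(s) = (s - 2) (s - 1) (s + 4), with roots -4, 1, 2.
At least one eigenvalue has non-negative real part, so the system is not asymptotically stable.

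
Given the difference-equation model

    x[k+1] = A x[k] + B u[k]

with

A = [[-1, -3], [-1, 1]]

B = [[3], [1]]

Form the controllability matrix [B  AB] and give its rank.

AB = [[-6], [-2]]
Controllability matrix C = [B  AB] = [[3, -6], [1, -2]]
Every column of C is a scalar multiple of column 1 = [3, 1] (multipliers 1, -2), so the columns span a one-dimensional space.
C ≠ 0, hence rank(C) = 1.
rank(C) = 1 < n = 2, so the pair (A, B) is not completely controllable.

1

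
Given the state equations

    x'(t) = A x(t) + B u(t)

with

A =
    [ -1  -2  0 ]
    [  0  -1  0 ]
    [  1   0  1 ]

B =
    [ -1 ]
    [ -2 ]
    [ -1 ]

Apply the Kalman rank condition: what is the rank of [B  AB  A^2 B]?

3

AB = [[5], [2], [-2]]
A^2B = [[-9], [-2], [3]]
Controllability matrix C = [B  AB  A^2B] = [[-1, 5, -9], [-2, 2, -2], [-1, -2, 3]]
det(C) = (-1)·(2·3 - (-2)·(-2)) - 5·((-2)·3 - (-2)·(-1)) + (-9)·((-2)·(-2) - 2·(-1)) = (-1)·2 - 5·(-8) + (-9)·6 = -16 ≠ 0, so rank(C) = 3.
rank(C) = 3 = n, so the pair (A, B) is completely controllable.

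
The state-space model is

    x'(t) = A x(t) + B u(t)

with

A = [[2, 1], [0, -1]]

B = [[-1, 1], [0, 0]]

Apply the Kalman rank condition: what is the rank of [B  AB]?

1

AB = [[-2, 2], [0, 0]]
Controllability matrix C = [B  AB] = [[-1, 1, -2, 2], [0, 0, 0, 0]]
Every column of C is a scalar multiple of column 1 = [-1, 0] (multipliers 1, -1, 2, -2), so the columns span a one-dimensional space.
C ≠ 0, hence rank(C) = 1.
rank(C) = 1 < n = 2, so the pair (A, B) is not completely controllable.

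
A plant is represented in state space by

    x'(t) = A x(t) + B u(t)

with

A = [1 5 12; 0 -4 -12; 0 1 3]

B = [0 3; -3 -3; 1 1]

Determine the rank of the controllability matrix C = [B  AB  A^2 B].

AB = [[-3, 0], [0, 0], [0, 0]]
A^2B = [[-3, 0], [0, 0], [0, 0]]
Controllability matrix C = [B  AB  A^2B] = [[0, 3, -3, 0, -3, 0], [-3, -3, 0, 0, 0, 0], [1, 1, 0, 0, 0, 0]]
The rows r1, r2, r3 of C are linearly dependent: r2 + 3·r3 = 0 (check each entry), so rank(C) ≤ 2.
The 2×2 minor from rows 1, 2, columns 1, 2 is 0·(-3) - 3·(-3) = 0 - (-9) = 9 ≠ 0, so rank(C) = 2.
rank(C) = 2 < n = 3, so the pair (A, B) is not completely controllable.

2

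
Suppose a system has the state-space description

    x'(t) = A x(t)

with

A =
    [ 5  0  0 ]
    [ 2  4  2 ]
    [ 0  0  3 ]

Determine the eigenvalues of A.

3, 4, 5

det(sI - A) = s^3 - (tr A)s^2 + (M11 + M22 + M33)s - det A, where Mii is the 2×2 principal minor of A obtained by deleting row i and column i.
tr A = 5 + 4 + 3 = 12; M11 = 4·3 - 2·0 = 12 - 0 = 12; M22 = 5·3 - 0·0 = 15 - 0 = 15; M33 = 5·4 - 0·2 = 20 - 0 = 20; sum of minors = 47.
det A = 5·(4·3 - 2·0) - 0·(2·3 - 2·0) + 0·(2·0 - 4·0) = 5·12 - 0·6 + 0·0 = 60.
So p(s) = det(sI - A) = s^3 - 12s^2 + 47s - 60.
Rational-root test: any integer root divides -60. Testing small divisors, s = 3 works: p(3) = 27 + (-108) + 141 + (-60) = 0, so (s - 3) is a factor.
Dividing, p(s) = (s - 3)(s^2 - 9s + 20).
Factor s^2 - 9s + 20: two numbers with sum 9 and product 20 are 5 and 4, so s^2 - 9s + 20 = (s - 5)(s - 4).
Hence p(s) = (s - 5) (s - 4) (s - 3), with roots 3, 4, 5.
At least one eigenvalue has non-negative real part, so the system is not asymptotically stable.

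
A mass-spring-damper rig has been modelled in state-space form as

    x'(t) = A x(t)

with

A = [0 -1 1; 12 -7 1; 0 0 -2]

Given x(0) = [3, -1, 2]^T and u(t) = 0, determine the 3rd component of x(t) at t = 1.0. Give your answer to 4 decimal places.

0.2707

det(sI - A) = s^3 - (tr A)s^2 + (M11 + M22 + M33)s - det A, where Mii is the 2×2 principal minor of A obtained by deleting row i and column i.
tr A = 0 + (-7) + (-2) = -9; M11 = (-7)·(-2) - 1·0 = 14 - 0 = 14; M22 = 0·(-2) - 1·0 = 0 - 0 = 0; M33 = 0·(-7) - (-1)·12 = 0 - (-12) = 12; sum of minors = 26.
det A = 0·((-7)·(-2) - 1·0) - (-1)·(12·(-2) - 1·0) + 1·(12·0 - (-7)·0) = 0·14 - (-1)·(-24) + 1·0 = -24.
So p(s) = det(sI - A) = s^3 + 9s^2 + 26s + 24.
Rational-root test: any integer root divides 24. Testing small divisors, s = -2 works: p(-2) = -8 + 36 + (-52) + 24 = 0, so (s + 2) is a factor.
Dividing, p(s) = (s + 2)(s^2 + 7s + 12).
Factor s^2 + 7s + 12: two numbers with sum -7 and product 12 are -3 and -4, so s^2 + 7s + 12 = (s + 3)(s + 4).
Hence p(s) = (s + 2) (s + 3) (s + 4), with roots -4, -3, -2.
The eigenvalues -4, -3, -2 are distinct and real, so A is diagonalisable and x(t) = e^{At} x(0) = V diag(e^{λ_i t}) V^{-1} x(0), where the columns of V are the eigenvectors.
λ = -4: A - (-4)I = [[4, -1, 1], [12, -3, 1], [0, 0, 2]]. v must be orthogonal to every row; (row 1) × (row 2) = [2, 8, 0], so take v_1 = [-1, -4, 0]^T.
λ = -3: A - (-3)I = [[3, -1, 1], [12, -4, 1], [0, 0, 1]]. v must be orthogonal to every row; (row 1) × (row 2) = [3, 9, 0], so take v_2 = [1, 3, 0]^T.
λ = -2: A - (-2)I = [[2, -1, 1], [12, -5, 1], [0, 0, 0]]. v must be orthogonal to every row; (row 1) × (row 2) = [4, 10, 2], so take v_3 = [2, 5, 1]^T.
V = [v_1 v_2 v_3] = [[-1, 1, 2], [-4, 3, 5], [0, 0, 1]] has det V = 1, so V^{-1} = adj(V)/det V = [[3, -1, -1], [4, -1, -3], [0, 0, 1]].
Modal coordinates z(0) = V^{-1} x(0): 3·3 + (-1)·(-1) + (-1)·2 = 8; 4·3 + (-1)·(-1) + (-3)·2 = 7; 0·3 + 0·(-1) + 1·2 = 2; so z(0) = [8, 7, 2]^T.
x_3(t) = Σ_i (v_i)_3 · z_i(0) · e^{λ_i t} (row 3 of V times the modal terms).
x_3(1.0) = 0·8·e^{-4·1.0} + 0·7·e^{-3·1.0} + 1·2·e^{-2·1.0} = 0·0.018316 + 0·0.049787 + 2·0.135335 = 0.2707.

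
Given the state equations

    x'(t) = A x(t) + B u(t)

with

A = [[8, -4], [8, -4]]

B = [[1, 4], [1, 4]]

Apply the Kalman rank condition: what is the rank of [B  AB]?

1

AB = [[4, 16], [4, 16]]
Controllability matrix C = [B  AB] = [[1, 4, 4, 16], [1, 4, 4, 16]]
Every column of C is a scalar multiple of column 1 = [1, 1] (multipliers 1, 4, 4, 16), so the columns span a one-dimensional space.
C ≠ 0, hence rank(C) = 1.
rank(C) = 1 < n = 2, so the pair (A, B) is not completely controllable.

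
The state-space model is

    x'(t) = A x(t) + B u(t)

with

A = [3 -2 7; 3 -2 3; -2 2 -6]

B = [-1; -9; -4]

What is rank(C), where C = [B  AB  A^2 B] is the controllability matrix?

2

AB = [[-13], [3], [8]]
A^2B = [[11], [-21], [-16]]
Controllability matrix C = [B  AB  A^2B] = [[-1, -13, 11], [-9, 3, -21], [-4, 8, -16]]
The rows r1, r2, r3 of C are linearly dependent: r1 - r2 + 2·r3 = 0 (check each entry), so rank(C) ≤ 2.
The 2×2 minor from rows 1, 2, columns 1, 2 is (-1)·3 - (-13)·(-9) = -3 - 117 = -120 ≠ 0, so rank(C) = 2.
rank(C) = 2 < n = 3, so the pair (A, B) is not completely controllable.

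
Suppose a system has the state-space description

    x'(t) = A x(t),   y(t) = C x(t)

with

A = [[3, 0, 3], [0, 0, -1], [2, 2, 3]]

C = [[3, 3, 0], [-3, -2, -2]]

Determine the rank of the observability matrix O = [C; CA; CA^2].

3

CA = [[9, 0, 6], [-13, -4, -13]]
CA^2 = [[39, 12, 45], [-65, -26, -74]]
Observability matrix O = [C; CA; CA^2] = [[3, 3, 0], [-3, -2, -2], [9, 0, 6], [-13, -4, -13], [39, 12, 45], [-65, -26, -74]]
Take the 3×3 submatrix of O formed by rows 1, 2, 3: [[3, 3, 0], [-3, -2, -2], [9, 0, 6]]. Its determinant is 3·((-2)·6 - (-2)·0) - 3·((-3)·6 - (-2)·9) + 0·((-3)·0 - (-2)·9) = 3·(-12) - 3·0 + 0·18 = -36 ≠ 0.
So rank(O) ≥ 3; since O has 3 columns, rank(O) = 3.
rank(O) = 3 = n, so the pair (A, C) is completely observable.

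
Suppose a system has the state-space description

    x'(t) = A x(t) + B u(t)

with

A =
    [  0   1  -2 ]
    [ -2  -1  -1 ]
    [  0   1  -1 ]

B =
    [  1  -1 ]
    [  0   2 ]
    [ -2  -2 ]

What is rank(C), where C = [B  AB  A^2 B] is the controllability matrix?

AB = [[4, 6], [0, 2], [2, 4]]
A^2B = [[-4, -6], [-10, -18], [-2, -2]]
Controllability matrix C = [B  AB  A^2B] = [[1, -1, 4, 6, -4, -6], [0, 2, 0, 2, -10, -18], [-2, -2, 2, 4, -2, -2]]
Take the 3×3 submatrix of C formed by columns 1, 2, 3: [[1, -1, 4], [0, 2, 0], [-2, -2, 2]]. Its determinant is 1·(2·2 - 0·(-2)) - (-1)·(0·2 - 0·(-2)) + 4·(0·(-2) - 2·(-2)) = 1·4 - (-1)·0 + 4·4 = 20 ≠ 0.
So rank(C) ≥ 3; since C has 3 rows, rank(C) = 3.
rank(C) = 3 = n, so the pair (A, B) is completely controllable.

3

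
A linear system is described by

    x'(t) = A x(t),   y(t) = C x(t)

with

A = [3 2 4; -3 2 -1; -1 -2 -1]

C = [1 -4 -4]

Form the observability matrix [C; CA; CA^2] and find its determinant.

CA = [[19, 2, 12]]
CA^2 = [[39, 18, 62]]
Observability matrix O = [C; CA; CA^2] = [[1, -4, -4], [19, 2, 12], [39, 18, 62]]
Expanding along the first row, det(O) = 1·(2·62 - 12·18) - (-4)·(19·62 - 12·39) + (-4)·(19·18 - 2·39) = 1·(-92) - (-4)·710 + (-4)·264 = 1692
Since det(O) ≠ 0, rank(O) = 3 and the system is completely observable.

1692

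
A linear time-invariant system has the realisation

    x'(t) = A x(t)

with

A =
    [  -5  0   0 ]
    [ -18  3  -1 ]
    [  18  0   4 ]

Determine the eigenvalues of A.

det(sI - A) = s^3 - (tr A)s^2 + (M11 + M22 + M33)s - det A, where Mii is the 2×2 principal minor of A obtained by deleting row i and column i.
tr A = (-5) + 3 + 4 = 2; M11 = 3·4 - (-1)·0 = 12 - 0 = 12; M22 = (-5)·4 - 0·18 = -20 - 0 = -20; M33 = (-5)·3 - 0·(-18) = -15 - 0 = -15; sum of minors = -23.
det A = (-5)·(3·4 - (-1)·0) - 0·((-18)·4 - (-1)·18) + 0·((-18)·0 - 3·18) = (-5)·12 - 0·(-54) + 0·(-54) = -60.
So p(s) = det(sI - A) = s^3 - 2s^2 - 23s + 60.
Rational-root test: any integer root divides 60. Testing small divisors, s = 3 works: p(3) = 27 + (-18) + (-69) + 60 = 0, so (s - 3) is a factor.
Dividing, p(s) = (s - 3)(s^2 + s - 20).
Factor s^2 + s - 20: two numbers with sum -1 and product -20 are 4 and -5, so s^2 + s - 20 = (s - 4)(s + 5).
Hence p(s) = (s - 4) (s - 3) (s + 5), with roots -5, 3, 4.
At least one eigenvalue has non-negative real part, so the system is not asymptotically stable.

-5, 3, 4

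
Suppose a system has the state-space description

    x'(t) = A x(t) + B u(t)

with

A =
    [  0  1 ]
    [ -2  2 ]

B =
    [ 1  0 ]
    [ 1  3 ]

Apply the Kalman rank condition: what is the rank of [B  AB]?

AB = [[1, 3], [0, 6]]
Controllability matrix C = [B  AB] = [[1, 0, 1, 3], [1, 3, 0, 6]]
Take the 2×2 submatrix of C formed by columns 1, 2: [[1, 0], [1, 3]]. Its determinant is 1·3 - 0·1 = 3 - 0 = 3 ≠ 0.
So rank(C) ≥ 2; since C has 2 rows, rank(C) = 2.
rank(C) = 2 = n, so the pair (A, B) is completely controllable.

2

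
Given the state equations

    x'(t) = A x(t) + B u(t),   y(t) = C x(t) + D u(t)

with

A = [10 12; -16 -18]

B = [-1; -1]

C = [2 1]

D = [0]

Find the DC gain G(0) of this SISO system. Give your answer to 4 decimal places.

-2.8333

G(0) = C(-A)^{-1}B + D = -C A^{-1} B + D.
det A = 12, so A^{-1} = (1/12)·adj(A) = [[-3/2, -1], [4/3, 5/6]]
A^{-1} B = [5/2, -13/6]^T
C A^{-1} B = 17/6
G(0) = D - C A^{-1} B = 0 - (17/6) = -17/6 ≈ -2.8333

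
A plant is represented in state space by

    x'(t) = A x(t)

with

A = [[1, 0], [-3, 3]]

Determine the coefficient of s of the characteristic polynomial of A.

For a 2×2 matrix, det(sI - A) = s^2 - (tr A)s + det A.
tr A = 4, det A = 3.
So p(s) = s^2 - 4s + 3.
The coefficient of s is -4.

-4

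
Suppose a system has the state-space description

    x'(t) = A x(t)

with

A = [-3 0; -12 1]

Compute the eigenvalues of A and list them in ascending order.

det(sI - A) = s^2 - (tr A)s + det A, with tr A = (-3) + 1 = -2 and det A = (-3)·1 - 0·(-12) = -3 - 0 = -3.
So p(s) = det(sI - A) = s^2 + 2s - 3.
Factor s^2 + 2s - 3: two numbers with sum -2 and product -3 are 1 and -3, so s^2 + 2s - 3 = (s - 1)(s + 3).
Hence p(s) = (s - 1) (s + 3), with roots -3, 1.
At least one eigenvalue has non-negative real part, so the system is not asymptotically stable.

-3, 1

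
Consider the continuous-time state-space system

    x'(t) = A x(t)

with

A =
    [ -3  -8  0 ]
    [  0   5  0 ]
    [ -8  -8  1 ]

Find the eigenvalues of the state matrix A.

det(sI - A) = s^3 - (tr A)s^2 + (M11 + M22 + M33)s - det A, where Mii is the 2×2 principal minor of A obtained by deleting row i and column i.
tr A = (-3) + 5 + 1 = 3; M11 = 5·1 - 0·(-8) = 5 - 0 = 5; M22 = (-3)·1 - 0·(-8) = -3 - 0 = -3; M33 = (-3)·5 - (-8)·0 = -15 - 0 = -15; sum of minors = -13.
det A = (-3)·(5·1 - 0·(-8)) - (-8)·(0·1 - 0·(-8)) + 0·(0·(-8) - 5·(-8)) = (-3)·5 - (-8)·0 + 0·40 = -15.
So p(s) = det(sI - A) = s^3 - 3s^2 - 13s + 15.
Rational-root test: any integer root divides 15. Testing small divisors, s = 1 works: p(1) = 1 + (-3) + (-13) + 15 = 0, so (s - 1) is a factor.
Dividing, p(s) = (s - 1)(s^2 - 2s - 15).
Factor s^2 - 2s - 15: two numbers with sum 2 and product -15 are 5 and -3, so s^2 - 2s - 15 = (s - 5)(s + 3).
Hence p(s) = (s - 5) (s - 1) (s + 3), with roots -3, 1, 5.
At least one eigenvalue has non-negative real part, so the system is not asymptotically stable.

-3, 1, 5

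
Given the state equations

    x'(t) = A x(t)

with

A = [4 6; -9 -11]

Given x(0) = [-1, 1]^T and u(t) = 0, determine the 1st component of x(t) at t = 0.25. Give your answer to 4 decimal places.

-0.6065

det(sI - A) = s^2 - (tr A)s + det A, with tr A = 4 + (-11) = -7 and det A = 4·(-11) - 6·(-9) = -44 - (-54) = 10.
So p(s) = det(sI - A) = s^2 + 7s + 10.
Factor s^2 + 7s + 10: two numbers with sum -7 and product 10 are -2 and -5, so s^2 + 7s + 10 = (s + 2)(s + 5).
Hence p(s) = (s + 2) (s + 5), with roots -5, -2.
The eigenvalues -5, -2 are distinct and real, so A is diagonalisable and x(t) = e^{At} x(0) = V diag(e^{λ_i t}) V^{-1} x(0), where the columns of V are the eigenvectors.
λ = -5: A - (-5)I = [[9, 6], [-9, -6]]. Row 1 gives 9·v1 + 6·v2 = 0, so take v_1 = [2, -3]^T.
λ = -2: A - (-2)I = [[6, 6], [-9, -9]]. Row 1 gives 6·v1 + 6·v2 = 0, so take v_2 = [-1, 1]^T.
V = [v_1 v_2] = [[2, -1], [-3, 1]] has det V = -1, so V^{-1} = adj(V)/det V = [[-1, -1], [-3, -2]].
Modal coordinates z(0) = V^{-1} x(0): (-1)·(-1) + (-1)·1 = 0; (-3)·(-1) + (-2)·1 = 1; so z(0) = [0, 1]^T.
x_1(t) = Σ_i (v_i)_1 · z_i(0) · e^{λ_i t} (row 1 of V times the modal terms).
x_1(0.25) = 2·0·e^{-5·0.25} + (-1)·1·e^{-2·0.25} = 0·0.286505 + (-1)·0.606531 = -0.6065.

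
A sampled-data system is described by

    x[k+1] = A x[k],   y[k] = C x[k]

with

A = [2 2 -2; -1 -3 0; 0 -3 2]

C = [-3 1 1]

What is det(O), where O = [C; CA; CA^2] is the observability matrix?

1216

CA = [[-7, -12, 8]]
CA^2 = [[-2, -2, 30]]
Observability matrix O = [C; CA; CA^2] = [[-3, 1, 1], [-7, -12, 8], [-2, -2, 30]]
Expanding along the first row, det(O) = (-3)·((-12)·30 - 8·(-2)) - 1·((-7)·30 - 8·(-2)) + 1·((-7)·(-2) - (-12)·(-2)) = (-3)·(-344) - 1·(-194) + 1·(-10) = 1216
Since det(O) ≠ 0, rank(O) = 3 and the system is completely observable.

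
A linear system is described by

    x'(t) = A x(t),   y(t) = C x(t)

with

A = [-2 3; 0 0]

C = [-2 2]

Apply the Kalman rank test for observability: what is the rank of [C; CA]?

CA = [[4, -6]]
Observability matrix O = [C; CA] = [[-2, 2], [4, -6]]
det(O) = (-2)·(-6) - 2·4 = 12 - 8 = 4 ≠ 0, so rank(O) = 2.
rank(O) = 2 = n, so the pair (A, C) is completely observable.

2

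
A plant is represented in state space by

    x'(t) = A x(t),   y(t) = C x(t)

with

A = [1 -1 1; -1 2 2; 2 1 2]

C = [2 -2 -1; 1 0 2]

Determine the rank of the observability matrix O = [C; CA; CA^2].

CA = [[2, -7, -4], [5, 1, 5]]
CA^2 = [[1, -20, -20], [14, 2, 17]]
Observability matrix O = [C; CA; CA^2] = [[2, -2, -1], [1, 0, 2], [2, -7, -4], [5, 1, 5], [1, -20, -20], [14, 2, 17]]
Take the 3×3 submatrix of O formed by rows 1, 2, 3: [[2, -2, -1], [1, 0, 2], [2, -7, -4]]. Its determinant is 2·(0·(-4) - 2·(-7)) - (-2)·(1·(-4) - 2·2) + (-1)·(1·(-7) - 0·2) = 2·14 - (-2)·(-8) + (-1)·(-7) = 19 ≠ 0.
So rank(O) ≥ 3; since O has 3 columns, rank(O) = 3.
rank(O) = 3 = n, so the pair (A, C) is completely observable.

3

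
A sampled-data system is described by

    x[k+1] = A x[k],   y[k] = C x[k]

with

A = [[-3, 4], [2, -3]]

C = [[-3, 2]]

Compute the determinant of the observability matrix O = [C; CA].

CA = [[13, -18]]
Observability matrix O = [C; CA] = [[-3, 2], [13, -18]]
det(O) = (-3)·(-18) - 2·13 = 54 - 26 = 28
Since det(O) ≠ 0, rank(O) = 2 and the system is completely observable.

28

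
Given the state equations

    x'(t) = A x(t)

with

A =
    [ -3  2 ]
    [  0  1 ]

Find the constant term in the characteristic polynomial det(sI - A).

For a 2×2 matrix, det(sI - A) = s^2 - (tr A)s + det A.
tr A = -2, det A = -3.
So p(s) = s^2 + 2s - 3.
The constant term is -3.

-3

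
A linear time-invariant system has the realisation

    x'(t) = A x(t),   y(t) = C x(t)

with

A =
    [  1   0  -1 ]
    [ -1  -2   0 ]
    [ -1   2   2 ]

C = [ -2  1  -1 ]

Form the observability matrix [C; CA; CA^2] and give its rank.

3

CA = [[-2, -4, 0]]
CA^2 = [[2, 8, 2]]
Observability matrix O = [C; CA; CA^2] = [[-2, 1, -1], [-2, -4, 0], [2, 8, 2]]
det(O) = (-2)·((-4)·2 - 0·8) - 1·((-2)·2 - 0·2) + (-1)·((-2)·8 - (-4)·2) = (-2)·(-8) - 1·(-4) + (-1)·(-8) = 28 ≠ 0, so rank(O) = 3.
rank(O) = 3 = n, so the pair (A, C) is completely observable.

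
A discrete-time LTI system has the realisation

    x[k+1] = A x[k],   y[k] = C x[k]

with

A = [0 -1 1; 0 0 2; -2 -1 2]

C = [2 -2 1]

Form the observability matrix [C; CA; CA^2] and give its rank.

3

CA = [[-2, -3, 0]]
CA^2 = [[0, 2, -8]]
Observability matrix O = [C; CA; CA^2] = [[2, -2, 1], [-2, -3, 0], [0, 2, -8]]
det(O) = 2·((-3)·(-8) - 0·2) - (-2)·((-2)·(-8) - 0·0) + 1·((-2)·2 - (-3)·0) = 2·24 - (-2)·16 + 1·(-4) = 76 ≠ 0, so rank(O) = 3.
rank(O) = 3 = n, so the pair (A, C) is completely observable.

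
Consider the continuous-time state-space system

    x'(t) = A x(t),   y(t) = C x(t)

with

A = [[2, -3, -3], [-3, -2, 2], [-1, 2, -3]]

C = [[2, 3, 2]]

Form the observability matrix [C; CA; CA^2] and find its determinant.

33

CA = [[-7, -8, -6]]
CA^2 = [[16, 25, 23]]
Observability matrix O = [C; CA; CA^2] = [[2, 3, 2], [-7, -8, -6], [16, 25, 23]]
Expanding along the first row, det(O) = 2·((-8)·23 - (-6)·25) - 3·((-7)·23 - (-6)·16) + 2·((-7)·25 - (-8)·16) = 2·(-34) - 3·(-65) + 2·(-47) = 33
Since det(O) ≠ 0, rank(O) = 3 and the system is completely observable.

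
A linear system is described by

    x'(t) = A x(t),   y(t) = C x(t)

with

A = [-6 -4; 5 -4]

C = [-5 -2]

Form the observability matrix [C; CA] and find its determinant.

CA = [[20, 28]]
Observability matrix O = [C; CA] = [[-5, -2], [20, 28]]
det(O) = (-5)·28 - (-2)·20 = -140 - (-40) = -100
Since det(O) ≠ 0, rank(O) = 2 and the system is completely observable.

-100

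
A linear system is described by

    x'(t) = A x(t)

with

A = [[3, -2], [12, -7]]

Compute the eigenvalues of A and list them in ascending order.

-3, -1

det(sI - A) = s^2 - (tr A)s + det A, with tr A = 3 + (-7) = -4 and det A = 3·(-7) - (-2)·12 = -21 - (-24) = 3.
So p(s) = det(sI - A) = s^2 + 4s + 3.
Factor s^2 + 4s + 3: two numbers with sum -4 and product 3 are -1 and -3, so s^2 + 4s + 3 = (s + 1)(s + 3).
Hence p(s) = (s + 1) (s + 3), with roots -3, -1.
All eigenvalues have negative real part, so the system is asymptotically stable.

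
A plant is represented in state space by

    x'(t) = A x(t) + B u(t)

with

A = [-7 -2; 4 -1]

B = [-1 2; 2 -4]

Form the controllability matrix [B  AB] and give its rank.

AB = [[3, -6], [-6, 12]]
Controllability matrix C = [B  AB] = [[-1, 2, 3, -6], [2, -4, -6, 12]]
Every column of C is a scalar multiple of column 1 = [-1, 2] (multipliers 1, -2, -3, 6), so the columns span a one-dimensional space.
C ≠ 0, hence rank(C) = 1.
rank(C) = 1 < n = 2, so the pair (A, B) is not completely controllable.

1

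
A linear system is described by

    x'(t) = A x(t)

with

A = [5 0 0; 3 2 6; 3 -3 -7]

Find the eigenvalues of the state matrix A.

-4, -1, 5

det(sI - A) = s^3 - (tr A)s^2 + (M11 + M22 + M33)s - det A, where Mii is the 2×2 principal minor of A obtained by deleting row i and column i.
tr A = 5 + 2 + (-7) = 0; M11 = 2·(-7) - 6·(-3) = -14 - (-18) = 4; M22 = 5·(-7) - 0·3 = -35 - 0 = -35; M33 = 5·2 - 0·3 = 10 - 0 = 10; sum of minors = -21.
det A = 5·(2·(-7) - 6·(-3)) - 0·(3·(-7) - 6·3) + 0·(3·(-3) - 2·3) = 5·4 - 0·(-39) + 0·(-15) = 20.
So p(s) = det(sI - A) = s^3 - 21s - 20.
Rational-root test: any integer root divides -20. Testing small divisors, s = -1 works: p(-1) = -1 + 0 + 21 + (-20) = 0, so (s + 1) is a factor.
Dividing, p(s) = (s + 1)(s^2 - s - 20).
Factor s^2 - s - 20: two numbers with sum 1 and product -20 are 5 and -4, so s^2 - s - 20 = (s - 5)(s + 4).
Hence p(s) = (s - 5) (s + 1) (s + 4), with roots -4, -1, 5.
At least one eigenvalue has non-negative real part, so the system is not asymptotically stable.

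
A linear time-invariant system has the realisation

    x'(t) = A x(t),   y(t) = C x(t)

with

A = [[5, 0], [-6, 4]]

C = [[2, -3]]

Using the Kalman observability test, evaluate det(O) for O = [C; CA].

CA = [[28, -12]]
Observability matrix O = [C; CA] = [[2, -3], [28, -12]]
det(O) = 2·(-12) - (-3)·28 = -24 - (-84) = 60
Since det(O) ≠ 0, rank(O) = 2 and the system is completely observable.

60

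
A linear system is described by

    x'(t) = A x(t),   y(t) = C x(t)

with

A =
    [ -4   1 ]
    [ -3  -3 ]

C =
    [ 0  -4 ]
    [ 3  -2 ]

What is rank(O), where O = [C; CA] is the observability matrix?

2

CA = [[12, 12], [-6, 9]]
Observability matrix O = [C; CA] = [[0, -4], [3, -2], [12, 12], [-6, 9]]
Take the 2×2 submatrix of O formed by rows 1, 2: [[0, -4], [3, -2]]. Its determinant is 0·(-2) - (-4)·3 = 0 - (-12) = 12 ≠ 0.
So rank(O) ≥ 2; since O has 2 columns, rank(O) = 2.
rank(O) = 2 = n, so the pair (A, C) is completely observable.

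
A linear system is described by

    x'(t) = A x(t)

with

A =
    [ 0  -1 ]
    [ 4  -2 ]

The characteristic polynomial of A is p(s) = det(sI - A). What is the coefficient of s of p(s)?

For a 2×2 matrix, det(sI - A) = s^2 - (tr A)s + det A.
tr A = -2, det A = 4.
So p(s) = s^2 + 2s + 4.
The coefficient of s is 2.

2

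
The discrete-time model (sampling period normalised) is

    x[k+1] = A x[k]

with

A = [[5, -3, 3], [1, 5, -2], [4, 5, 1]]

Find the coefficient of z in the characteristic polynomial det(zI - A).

36

Expand det(zI - A) for the 3×3 matrix.
p(z) = z^3 - 11z^2 + 36z - 57.
(Check: constant term = det(-A) = (-1)^3 det A = -57; coefficient of z^2 = -tr A = -11.)
The coefficient of z is 36.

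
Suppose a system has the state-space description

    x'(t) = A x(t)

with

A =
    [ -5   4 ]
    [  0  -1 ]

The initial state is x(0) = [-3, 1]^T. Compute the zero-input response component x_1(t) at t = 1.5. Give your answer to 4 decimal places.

0.2209

det(sI - A) = s^2 - (tr A)s + det A, with tr A = (-5) + (-1) = -6 and det A = (-5)·(-1) - 4·0 = 5 - 0 = 5.
So p(s) = det(sI - A) = s^2 + 6s + 5.
Factor s^2 + 6s + 5: two numbers with sum -6 and product 5 are -1 and -5, so s^2 + 6s + 5 = (s + 1)(s + 5).
Hence p(s) = (s + 1) (s + 5), with roots -5, -1.
The eigenvalues -5, -1 are distinct and real, so A is diagonalisable and x(t) = e^{At} x(0) = V diag(e^{λ_i t}) V^{-1} x(0), where the columns of V are the eigenvectors.
λ = -5: A - (-5)I = [[0, 4], [0, 4]]. Row 1 gives 0·v1 + 4·v2 = 0, so take v_1 = [-1, 0]^T.
λ = -1: A - (-1)I = [[-4, 4], [0, 0]]. Row 1 gives (-4)·v1 + 4·v2 = 0, so take v_2 = [1, 1]^T.
V = [v_1 v_2] = [[-1, 1], [0, 1]] has det V = -1, so V^{-1} = adj(V)/det V = [[-1, 1], [0, 1]].
Modal coordinates z(0) = V^{-1} x(0): (-1)·(-3) + 1·1 = 4; 0·(-3) + 1·1 = 1; so z(0) = [4, 1]^T.
x_1(t) = Σ_i (v_i)_1 · z_i(0) · e^{λ_i t} (row 1 of V times the modal terms).
x_1(1.5) = (-1)·4·e^{-5·1.5} + 1·1·e^{-1·1.5} = (-4)·0.000553 + 1·0.223130 = 0.2209.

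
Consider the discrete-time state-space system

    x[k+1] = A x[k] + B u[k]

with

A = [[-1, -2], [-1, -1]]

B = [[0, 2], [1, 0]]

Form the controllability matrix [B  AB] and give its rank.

2

AB = [[-2, -2], [-1, -2]]
Controllability matrix C = [B  AB] = [[0, 2, -2, -2], [1, 0, -1, -2]]
Take the 2×2 submatrix of C formed by columns 1, 2: [[0, 2], [1, 0]]. Its determinant is 0·0 - 2·1 = 0 - 2 = -2 ≠ 0.
So rank(C) ≥ 2; since C has 2 rows, rank(C) = 2.
rank(C) = 2 = n, so the pair (A, B) is completely controllable.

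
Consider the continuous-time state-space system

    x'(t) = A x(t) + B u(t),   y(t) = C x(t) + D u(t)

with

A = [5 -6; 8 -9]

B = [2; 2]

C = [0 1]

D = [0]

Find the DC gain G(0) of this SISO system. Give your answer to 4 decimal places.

2.0000

G(0) = C(-A)^{-1}B + D = -C A^{-1} B + D.
det A = 3, so A^{-1} = (1/3)·adj(A) = [[-3, 2], [-8/3, 5/3]]
A^{-1} B = [-2, -2]^T
C A^{-1} B = -2
G(0) = D - C A^{-1} B = 0 - (-2) = 2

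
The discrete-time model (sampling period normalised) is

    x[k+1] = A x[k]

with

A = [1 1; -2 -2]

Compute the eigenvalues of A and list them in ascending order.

-1, 0

det(zI - A) = z^2 - (tr A)z + det A, with tr A = 1 + (-2) = -1 and det A = 1·(-2) - 1·(-2) = -2 - (-2) = 0.
So p(z) = det(zI - A) = z^2 + z.
Factor z^2 + z: two numbers with sum -1 and product 0 are 0 and -1, so z^2 + z = z(z + 1).
Hence p(z) = z (z + 1), with roots -1, 0.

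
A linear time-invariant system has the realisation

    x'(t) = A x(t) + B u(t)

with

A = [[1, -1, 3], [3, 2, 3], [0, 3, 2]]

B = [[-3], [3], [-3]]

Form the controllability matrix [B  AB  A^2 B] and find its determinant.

AB = [[-15], [-12], [3]]
A^2B = [[6], [-60], [-30]]
Controllability matrix C = [B  AB  A^2B] = [[-3, -15, 6], [3, -12, -60], [-3, 3, -30]]
Expanding along the first row, det(C) = (-3)·((-12)·(-30) - (-60)·3) - (-15)·(3·(-30) - (-60)·(-3)) + 6·(3·3 - (-12)·(-3)) = (-3)·540 - (-15)·(-270) + 6·(-27) = -5832
Since det(C) ≠ 0, rank(C) = 3 and the system is completely controllable.

-5832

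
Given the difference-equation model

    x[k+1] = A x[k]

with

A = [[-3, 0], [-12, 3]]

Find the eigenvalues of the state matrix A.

det(zI - A) = z^2 - (tr A)z + det A, with tr A = (-3) + 3 = 0 and det A = (-3)·3 - 0·(-12) = -9 - 0 = -9.
So p(z) = det(zI - A) = z^2 - 9.
Factor z^2 - 9: two numbers with sum 0 and product -9 are 3 and -3, so z^2 - 9 = (z - 3)(z + 3).
Hence p(z) = (z - 3) (z + 3), with roots -3, 3.

-3, 3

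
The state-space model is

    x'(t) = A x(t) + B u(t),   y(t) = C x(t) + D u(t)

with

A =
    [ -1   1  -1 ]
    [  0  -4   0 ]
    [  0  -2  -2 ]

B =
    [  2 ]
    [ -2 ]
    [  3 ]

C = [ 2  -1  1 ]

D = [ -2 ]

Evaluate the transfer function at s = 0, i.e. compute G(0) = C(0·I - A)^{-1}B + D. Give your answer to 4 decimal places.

G(0) = C(-A)^{-1}B + D = -C A^{-1} B + D.
det A = -8, so A^{-1} = (1/-8)·adj(A) = [[-1, -1/2, 1/2], [0, -1/4, 0], [0, 1/4, -1/2]]
A^{-1} B = [1/2, 1/2, -2]^T
C A^{-1} B = -3/2
G(0) = D - C A^{-1} B = -2 - (-3/2) = -1/2 ≈ -0.5000

-0.5000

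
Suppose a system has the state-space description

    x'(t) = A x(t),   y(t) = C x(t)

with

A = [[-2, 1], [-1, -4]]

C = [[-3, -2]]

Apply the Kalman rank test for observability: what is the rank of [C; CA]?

CA = [[8, 5]]
Observability matrix O = [C; CA] = [[-3, -2], [8, 5]]
det(O) = (-3)·5 - (-2)·8 = -15 - (-16) = 1 ≠ 0, so rank(O) = 2.
rank(O) = 2 = n, so the pair (A, C) is completely observable.

2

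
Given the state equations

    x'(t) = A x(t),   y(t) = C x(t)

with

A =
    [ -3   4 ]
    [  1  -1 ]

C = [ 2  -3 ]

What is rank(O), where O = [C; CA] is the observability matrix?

2

CA = [[-9, 11]]
Observability matrix O = [C; CA] = [[2, -3], [-9, 11]]
det(O) = 2·11 - (-3)·(-9) = 22 - 27 = -5 ≠ 0, so rank(O) = 2.
rank(O) = 2 = n, so the pair (A, C) is completely observable.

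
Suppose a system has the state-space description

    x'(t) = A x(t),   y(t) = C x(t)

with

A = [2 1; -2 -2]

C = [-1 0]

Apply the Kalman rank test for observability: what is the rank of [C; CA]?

CA = [[-2, -1]]
Observability matrix O = [C; CA] = [[-1, 0], [-2, -1]]
det(O) = (-1)·(-1) - 0·(-2) = 1 - 0 = 1 ≠ 0, so rank(O) = 2.
rank(O) = 2 = n, so the pair (A, C) is completely observable.

2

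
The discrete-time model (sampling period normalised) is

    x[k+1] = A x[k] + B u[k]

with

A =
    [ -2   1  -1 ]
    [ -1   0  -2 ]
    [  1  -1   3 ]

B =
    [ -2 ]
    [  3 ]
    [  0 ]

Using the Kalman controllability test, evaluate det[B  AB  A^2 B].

AB = [[7], [2], [-5]]
A^2B = [[-7], [3], [-10]]
Controllability matrix C = [B  AB  A^2B] = [[-2, 7, -7], [3, 2, 3], [0, -5, -10]]
Expanding along the first row, det(C) = (-2)·(2·(-10) - 3·(-5)) - 7·(3·(-10) - 3·0) + (-7)·(3·(-5) - 2·0) = (-2)·(-5) - 7·(-30) + (-7)·(-15) = 325
Since det(C) ≠ 0, rank(C) = 3 and the system is completely controllable.

325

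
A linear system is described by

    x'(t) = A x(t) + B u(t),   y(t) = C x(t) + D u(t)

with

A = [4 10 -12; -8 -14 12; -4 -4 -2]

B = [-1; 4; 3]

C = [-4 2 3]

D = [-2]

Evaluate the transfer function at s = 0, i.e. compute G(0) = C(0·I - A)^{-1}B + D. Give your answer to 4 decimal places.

G(0) = C(-A)^{-1}B + D = -C A^{-1} B + D.
det A = -48, so A^{-1} = (1/-48)·adj(A) = [[-19/12, -17/12, 1], [4/3, 7/6, -1], [1/2, 1/2, -1/2]]
A^{-1} B = [-13/12, 1/3, 0]^T
C A^{-1} B = 5
G(0) = D - C A^{-1} B = -2 - (5) = -7

-7.0000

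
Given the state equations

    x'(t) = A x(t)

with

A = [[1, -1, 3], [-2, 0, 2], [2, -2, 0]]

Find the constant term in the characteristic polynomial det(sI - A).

Expand det(sI - A) for the 3×3 matrix.
p(s) = s^3 - s^2 - 4s - 12.
(Check: constant term = det(-A) = (-1)^3 det A = -12; coefficient of s^2 = -tr A = -1.)
The constant term is -12.

-12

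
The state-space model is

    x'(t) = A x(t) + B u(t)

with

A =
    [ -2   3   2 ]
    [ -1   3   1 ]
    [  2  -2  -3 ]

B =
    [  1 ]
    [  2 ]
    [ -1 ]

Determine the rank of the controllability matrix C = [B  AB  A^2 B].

3

AB = [[2], [4], [1]]
A^2B = [[10], [11], [-7]]
Controllability matrix C = [B  AB  A^2B] = [[1, 2, 10], [2, 4, 11], [-1, 1, -7]]
det(C) = 1·(4·(-7) - 11·1) - 2·(2·(-7) - 11·(-1)) + 10·(2·1 - 4·(-1)) = 1·(-39) - 2·(-3) + 10·6 = 27 ≠ 0, so rank(C) = 3.
rank(C) = 3 = n, so the pair (A, B) is completely controllable.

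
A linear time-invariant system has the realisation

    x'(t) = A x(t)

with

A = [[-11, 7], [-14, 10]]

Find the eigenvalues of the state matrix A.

det(sI - A) = s^2 - (tr A)s + det A, with tr A = (-11) + 10 = -1 and det A = (-11)·10 - 7·(-14) = -110 - (-98) = -12.
So p(s) = det(sI - A) = s^2 + s - 12.
Factor s^2 + s - 12: two numbers with sum -1 and product -12 are 3 and -4, so s^2 + s - 12 = (s - 3)(s + 4).
Hence p(s) = (s - 3) (s + 4), with roots -4, 3.
At least one eigenvalue has non-negative real part, so the system is not asymptotically stable.

-4, 3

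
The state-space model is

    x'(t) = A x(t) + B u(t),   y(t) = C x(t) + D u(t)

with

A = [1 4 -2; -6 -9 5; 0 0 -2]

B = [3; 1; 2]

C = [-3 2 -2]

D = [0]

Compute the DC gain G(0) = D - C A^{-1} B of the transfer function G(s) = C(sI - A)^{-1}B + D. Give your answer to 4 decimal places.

-10.2000

G(0) = C(-A)^{-1}B + D = -C A^{-1} B + D.
det A = -30, so A^{-1} = (1/-30)·adj(A) = [[-3/5, -4/15, -1/15], [2/5, 1/15, -7/30], [0, 0, -1/2]]
A^{-1} B = [-11/5, 4/5, -1]^T
C A^{-1} B = 51/5
G(0) = D - C A^{-1} B = 0 - (51/5) = -51/5 ≈ -10.2000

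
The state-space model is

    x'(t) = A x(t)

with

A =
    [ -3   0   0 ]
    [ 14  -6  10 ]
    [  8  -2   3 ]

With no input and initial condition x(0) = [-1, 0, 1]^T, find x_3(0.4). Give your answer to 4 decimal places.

-0.0679

det(sI - A) = s^3 - (tr A)s^2 + (M11 + M22 + M33)s - det A, where Mii is the 2×2 principal minor of A obtained by deleting row i and column i.
tr A = (-3) + (-6) + 3 = -6; M11 = (-6)·3 - 10·(-2) = -18 - (-20) = 2; M22 = (-3)·3 - 0·8 = -9 - 0 = -9; M33 = (-3)·(-6) - 0·14 = 18 - 0 = 18; sum of minors = 11.
det A = (-3)·((-6)·3 - 10·(-2)) - 0·(14·3 - 10·8) + 0·(14·(-2) - (-6)·8) = (-3)·2 - 0·(-38) + 0·20 = -6.
So p(s) = det(sI - A) = s^3 + 6s^2 + 11s + 6.
Rational-root test: any integer root divides 6. Testing small divisors, s = -1 works: p(-1) = -1 + 6 + (-11) + 6 = 0, so (s + 1) is a factor.
Dividing, p(s) = (s + 1)(s^2 + 5s + 6).
Factor s^2 + 5s + 6: two numbers with sum -5 and product 6 are -2 and -3, so s^2 + 5s + 6 = (s + 2)(s + 3).
Hence p(s) = (s + 1) (s + 2) (s + 3), with roots -3, -2, -1.
The eigenvalues -3, -2, -1 are distinct and real, so A is diagonalisable and x(t) = e^{At} x(0) = V diag(e^{λ_i t}) V^{-1} x(0), where the columns of V are the eigenvectors.
λ = -3: A - (-3)I = [[0, 0, 0], [14, -3, 10], [8, -2, 6]]. v must be orthogonal to every row; (row 2) × (row 3) = [2, -4, -4], so take v_1 = [1, -2, -2]^T.
λ = -2: A - (-2)I = [[-1, 0, 0], [14, -4, 10], [8, -2, 5]]. v must be orthogonal to every row; (row 1) × (row 2) = [0, 10, 4], so take v_2 = [0, 5, 2]^T.
λ = -1: A - (-1)I = [[-2, 0, 0], [14, -5, 10], [8, -2, 4]]. v must be orthogonal to every row; (row 1) × (row 2) = [0, 20, 10], so take v_3 = [0, 2, 1]^T.
V = [v_1 v_2 v_3] = [[1, 0, 0], [-2, 5, 2], [-2, 2, 1]] has det V = 1, so V^{-1} = adj(V)/det V = [[1, 0, 0], [-2, 1, -2], [6, -2, 5]].
Modal coordinates z(0) = V^{-1} x(0): 1·(-1) + 0·0 + 0·1 = -1; (-2)·(-1) + 1·0 + (-2)·1 = 0; 6·(-1) + (-2)·0 + 5·1 = -1; so z(0) = [-1, 0, -1]^T.
x_3(t) = Σ_i (v_i)_3 · z_i(0) · e^{λ_i t} (row 3 of V times the modal terms).
x_3(0.4) = (-2)·(-1)·e^{-3·0.4} + 2·0·e^{-2·0.4} + 1·(-1)·e^{-1·0.4} = 2·0.301194 + 0·0.449329 + (-1)·0.670320 = -0.0679.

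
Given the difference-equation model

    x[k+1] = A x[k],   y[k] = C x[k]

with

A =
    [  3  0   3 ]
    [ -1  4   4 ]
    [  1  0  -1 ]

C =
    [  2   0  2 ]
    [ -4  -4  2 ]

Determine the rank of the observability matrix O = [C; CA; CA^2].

CA = [[8, 0, 4], [-6, -16, -30]]
CA^2 = [[28, 0, 20], [-32, -64, -52]]
Observability matrix O = [C; CA; CA^2] = [[2, 0, 2], [-4, -4, 2], [8, 0, 4], [-6, -16, -30], [28, 0, 20], [-32, -64, -52]]
Take the 3×3 submatrix of O formed by rows 1, 2, 3: [[2, 0, 2], [-4, -4, 2], [8, 0, 4]]. Its determinant is 2·((-4)·4 - 2·0) - 0·((-4)·4 - 2·8) + 2·((-4)·0 - (-4)·8) = 2·(-16) - 0·(-32) + 2·32 = 32 ≠ 0.
So rank(O) ≥ 3; since O has 3 columns, rank(O) = 3.
rank(O) = 3 = n, so the pair (A, C) is completely observable.

3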